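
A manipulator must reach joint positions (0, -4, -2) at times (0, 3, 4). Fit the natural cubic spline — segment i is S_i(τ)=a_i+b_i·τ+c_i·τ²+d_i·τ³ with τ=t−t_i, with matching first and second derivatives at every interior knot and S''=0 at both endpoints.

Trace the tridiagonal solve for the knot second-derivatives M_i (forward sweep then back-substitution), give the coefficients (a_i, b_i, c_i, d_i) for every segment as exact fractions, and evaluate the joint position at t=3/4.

  seg 0: a=0 b=-31/12 c=0 d=5/36
  seg 1: a=-4 b=7/6 c=5/4 d=-5/12
S(3/4) = -481/256

Δ: Δ0=-4/3, Δ1=2
row 1: diag=8, rhs=20; c'=1/8, d'=5/2
back: M1=5/2
M: M0=0, M1=5/2, M2=0
seg 0: a=0, c=M0/2=0, d=(M1−M0)/(6·3)=5/36, b=Δ0−h0·(2M0+M1)/6=-31/12
seg 1: a=-4, c=M1/2=5/4, d=(M2−M1)/(6·1)=-5/12, b=Δ1−h1·(2M1+M2)/6=7/6
t_q=3/4 → seg 0, τ=3/4; S=0+-31/12·τ+0·τ²+5/36·τ³=-481/256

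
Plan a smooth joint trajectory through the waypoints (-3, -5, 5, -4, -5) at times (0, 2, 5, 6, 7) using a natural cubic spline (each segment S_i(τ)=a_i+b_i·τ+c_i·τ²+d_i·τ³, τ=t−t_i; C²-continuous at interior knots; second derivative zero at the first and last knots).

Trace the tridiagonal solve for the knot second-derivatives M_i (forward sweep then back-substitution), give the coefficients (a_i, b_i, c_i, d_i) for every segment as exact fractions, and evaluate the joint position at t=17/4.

Δ: Δ0=-1, Δ1=10/3, Δ2=-9, Δ3=-1
row 1: diag=10, rhs=26; c'=3/10, d'=13/5
row 2: denom=8−3·3/10=71/10; d'=(-74−3·13/5)/(71/10)=-818/71
row 3: denom=4−1·10/71=274/71; d'=(48−1·-818/71)/(274/71)=2113/137
back: M3=2113/137
back: M2=-818/71−10/71·2113/137=-1876/137
back: M1=13/5−3/10·-1876/137=919/137
M: M0=0, M1=919/137, M2=-1876/137, M3=2113/137, M4=0
seg 0: a=-3, c=M0/2=0, d=(M1−M0)/(6·2)=919/1644, b=Δ0−h0·(2M0+M1)/6=-1330/411
seg 1: a=-5, c=M1/2=919/274, d=(M2−M1)/(6·3)=-2795/2466, b=Δ1−h1·(2M1+M2)/6=1427/411
seg 2: a=5, c=M2/2=-938/137, d=(M3−M2)/(6·1)=3989/822, b=Δ2−h2·(2M2+M3)/6=-5759/822
seg 3: a=-4, c=M3/2=2113/274, d=(M4−M3)/(6·1)=-2113/822, b=Δ3−h3·(2M3+M4)/6=-2524/411
t_q=17/4 → seg 1, τ=9/4; S=-5+1427/411·τ+919/274·τ²+-2795/2466·τ³=120673/17536

  seg 0: a=-3 b=-1330/411 c=0 d=919/1644
  seg 1: a=-5 b=1427/411 c=919/274 d=-2795/2466
  seg 2: a=5 b=-5759/822 c=-938/137 d=3989/822
  seg 3: a=-4 b=-2524/411 c=2113/274 d=-2113/822
S(17/4) = 120673/17536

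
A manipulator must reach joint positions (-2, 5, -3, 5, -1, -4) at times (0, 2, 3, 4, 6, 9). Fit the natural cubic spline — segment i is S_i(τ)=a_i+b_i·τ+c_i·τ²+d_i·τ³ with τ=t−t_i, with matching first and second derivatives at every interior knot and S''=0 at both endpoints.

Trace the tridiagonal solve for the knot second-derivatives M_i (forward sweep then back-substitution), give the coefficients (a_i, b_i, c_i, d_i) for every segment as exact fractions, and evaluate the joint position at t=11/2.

Δ: Δ0=7/2, Δ1=-8, Δ2=8, Δ3=-3, Δ4=-1
row 1: diag=6, rhs=-69; c'=1/6, d'=-23/2
row 2: denom=4−1·1/6=23/6; d'=(96−1·-23/2)/(23/6)=645/23
row 3: denom=6−1·6/23=132/23; d'=(-66−1·645/23)/(132/23)=-721/44
row 4: denom=10−2·23/66=307/33; d'=(12−2·-721/44)/(307/33)=2955/614
back: M4=2955/614
back: M3=-721/44−23/66·2955/614=-11091/614
back: M2=645/23−6/23·-11091/614=10056/307
back: M1=-23/2−1/6·10056/307=-10413/614
M: M0=0, M1=-10413/614, M2=10056/307, M3=-11091/614, M4=2955/614, M5=0
seg 0: a=-2, c=M0/2=0, d=(M1−M0)/(6·2)=-3471/2456, b=Δ0−h0·(2M0+M1)/6=2810/307
seg 1: a=5, c=M1/2=-10413/1228, d=(M2−M1)/(6·1)=10175/1228, b=Δ1−h1·(2M1+M2)/6=-4793/614
seg 2: a=-3, c=M2/2=5028/307, d=(M3−M2)/(6·1)=-10401/1228, b=Δ2−h2·(2M2+M3)/6=113/1228
seg 3: a=5, c=M3/2=-11091/1228, d=(M4−M3)/(6·2)=2341/1228, b=Δ3−h3·(2M3+M4)/6=4567/614
seg 4: a=-1, c=M4/2=2955/1228, d=(M5−M4)/(6·3)=-985/3684, b=Δ4−h4·(2M4+M5)/6=-3569/614
t_q=11/2 → seg 3, τ=3/2; S=5+4567/614·τ+-11091/1228·τ²+2341/1228·τ³=22297/9824

  seg 0: a=-2 b=2810/307 c=0 d=-3471/2456
  seg 1: a=5 b=-4793/614 c=-10413/1228 d=10175/1228
  seg 2: a=-3 b=113/1228 c=5028/307 d=-10401/1228
  seg 3: a=5 b=4567/614 c=-11091/1228 d=2341/1228
  seg 4: a=-1 b=-3569/614 c=2955/1228 d=-985/3684
S(11/2) = 22297/9824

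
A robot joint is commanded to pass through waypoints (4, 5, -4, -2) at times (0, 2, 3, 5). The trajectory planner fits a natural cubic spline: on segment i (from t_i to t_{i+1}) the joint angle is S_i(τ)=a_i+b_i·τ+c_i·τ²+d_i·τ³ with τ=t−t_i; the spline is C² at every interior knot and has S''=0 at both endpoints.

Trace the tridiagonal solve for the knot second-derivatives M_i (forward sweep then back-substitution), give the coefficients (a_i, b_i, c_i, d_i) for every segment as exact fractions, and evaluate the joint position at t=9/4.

Δ: Δ0=1/2, Δ1=-9, Δ2=1
row 1: diag=6, rhs=-57; c'=1/6, d'=-19/2
row 2: denom=6−1·1/6=35/6; d'=(60−1·-19/2)/(35/6)=417/35
back: M2=417/35
back: M1=-19/2−1/6·417/35=-402/35
M: M0=0, M1=-402/35, M2=417/35, M3=0
seg 0: a=4, c=M0/2=0, d=(M1−M0)/(6·2)=-67/70, b=Δ0−h0·(2M0+M1)/6=303/70
seg 1: a=5, c=M1/2=-201/35, d=(M2−M1)/(6·1)=39/10, b=Δ1−h1·(2M1+M2)/6=-501/70
seg 2: a=-4, c=M2/2=417/70, d=(M3−M2)/(6·2)=-139/140, b=Δ2−h2·(2M2+M3)/6=-243/35
t_q=9/4 → seg 1, τ=1/4; S=5+-501/70·τ+-201/35·τ²+39/10·τ³=13049/4480

  seg 0: a=4 b=303/70 c=0 d=-67/70
  seg 1: a=5 b=-501/70 c=-201/35 d=39/10
  seg 2: a=-4 b=-243/35 c=417/70 d=-139/140
S(9/4) = 13049/4480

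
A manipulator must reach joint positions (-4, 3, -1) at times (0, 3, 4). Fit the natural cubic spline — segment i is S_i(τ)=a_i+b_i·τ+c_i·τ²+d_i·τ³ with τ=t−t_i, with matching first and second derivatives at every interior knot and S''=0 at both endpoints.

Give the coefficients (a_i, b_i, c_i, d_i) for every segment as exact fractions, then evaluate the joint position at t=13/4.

  seg 0: a=-4 b=113/24 c=0 d=-19/72
  seg 1: a=3 b=-29/12 c=-19/8 d=19/24
S(13/4) = 1157/512

Δ: Δ0=7/3, Δ1=-4
row 1: diag=8, rhs=-38; c'=1/8, d'=-19/4
back: M1=-19/4
M: M0=0, M1=-19/4, M2=0
seg 0: a=-4, c=M0/2=0, d=(M1−M0)/(6·3)=-19/72, b=Δ0−h0·(2M0+M1)/6=113/24
seg 1: a=3, c=M1/2=-19/8, d=(M2−M1)/(6·1)=19/24, b=Δ1−h1·(2M1+M2)/6=-29/12
t_q=13/4 → seg 1, τ=1/4; S=3+-29/12·τ+-19/8·τ²+19/24·τ³=1157/512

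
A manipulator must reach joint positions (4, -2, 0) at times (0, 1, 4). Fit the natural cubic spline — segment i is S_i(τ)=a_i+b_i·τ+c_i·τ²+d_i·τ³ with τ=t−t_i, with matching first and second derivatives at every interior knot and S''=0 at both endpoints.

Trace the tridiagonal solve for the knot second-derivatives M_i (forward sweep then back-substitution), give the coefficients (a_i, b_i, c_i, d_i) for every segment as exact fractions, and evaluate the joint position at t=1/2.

Δ: Δ0=-6, Δ1=2/3
row 1: diag=8, rhs=40; c'=3/8, d'=5
back: M1=5
M: M0=0, M1=5, M2=0
seg 0: a=4, c=M0/2=0, d=(M1−M0)/(6·1)=5/6, b=Δ0−h0·(2M0+M1)/6=-41/6
seg 1: a=-2, c=M1/2=5/2, d=(M2−M1)/(6·3)=-5/18, b=Δ1−h1·(2M1+M2)/6=-13/3
t_q=1/2 → seg 0, τ=1/2; S=4+-41/6·τ+0·τ²+5/6·τ³=11/16

  seg 0: a=4 b=-41/6 c=0 d=5/6
  seg 1: a=-2 b=-13/3 c=5/2 d=-5/18
S(1/2) = 11/16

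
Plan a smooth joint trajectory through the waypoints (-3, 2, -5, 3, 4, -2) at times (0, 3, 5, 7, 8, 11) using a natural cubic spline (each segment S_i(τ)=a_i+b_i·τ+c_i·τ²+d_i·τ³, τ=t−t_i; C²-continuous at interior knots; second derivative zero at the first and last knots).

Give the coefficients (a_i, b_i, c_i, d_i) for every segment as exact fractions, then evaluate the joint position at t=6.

Δ: Δ0=5/3, Δ1=-7/2, Δ2=4, Δ3=1, Δ4=-2
row 1: diag=10, rhs=-31; c'=1/5, d'=-31/10
row 2: denom=8−2·1/5=38/5; d'=(45−2·-31/10)/(38/5)=128/19
row 3: denom=6−2·5/19=104/19; d'=(-18−2·128/19)/(104/19)=-23/4
row 4: denom=8−1·19/104=813/104; d'=(-18−1·-23/4)/(813/104)=-1274/813
back: M4=-1274/813
back: M3=-23/4−19/104·-1274/813=-4442/813
back: M2=128/19−5/19·-4442/813=6646/813
back: M1=-31/10−1/5·6646/813=-7699/1626
M: M0=0, M1=-7699/1626, M2=6646/813, M3=-4442/813, M4=-1274/813, M5=0
seg 0: a=-3, c=M0/2=0, d=(M1−M0)/(6·3)=-7699/29268, b=Δ0−h0·(2M0+M1)/6=4373/1084
seg 1: a=2, c=M1/2=-7699/3252, d=(M2−M1)/(6·2)=6997/6504, b=Δ1−h1·(2M1+M2)/6=-1663/542
seg 2: a=-5, c=M2/2=3323/813, d=(M3−M2)/(6·2)=-308/271, b=Δ2−h2·(2M2+M3)/6=302/813
seg 3: a=3, c=M3/2=-2221/813, d=(M4−M3)/(6·1)=176/271, b=Δ3−h3·(2M3+M4)/6=2506/813
seg 4: a=4, c=M4/2=-637/813, d=(M5−M4)/(6·3)=637/7317, b=Δ4−h4·(2M4+M5)/6=-352/813
t_q=6 → seg 2, τ=1; S=-5+302/813·τ+3323/813·τ²+-308/271·τ³=-1364/813

  seg 0: a=-3 b=4373/1084 c=0 d=-7699/29268
  seg 1: a=2 b=-1663/542 c=-7699/3252 d=6997/6504
  seg 2: a=-5 b=302/813 c=3323/813 d=-308/271
  seg 3: a=3 b=2506/813 c=-2221/813 d=176/271
  seg 4: a=4 b=-352/813 c=-637/813 d=637/7317
S(6) = -1364/813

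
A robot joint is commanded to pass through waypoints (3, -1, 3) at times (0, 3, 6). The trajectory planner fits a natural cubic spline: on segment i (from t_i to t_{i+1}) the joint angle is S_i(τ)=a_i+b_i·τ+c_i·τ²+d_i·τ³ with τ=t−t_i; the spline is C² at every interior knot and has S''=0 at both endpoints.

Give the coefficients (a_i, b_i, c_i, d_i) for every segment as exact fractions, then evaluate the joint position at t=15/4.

  seg 0: a=3 b=-2 c=0 d=2/27
  seg 1: a=-1 b=0 c=2/3 d=-2/27
S(15/4) = -21/32

Δ: Δ0=-4/3, Δ1=4/3
row 1: diag=12, rhs=16; c'=1/4, d'=4/3
back: M1=4/3
M: M0=0, M1=4/3, M2=0
seg 0: a=3, c=M0/2=0, d=(M1−M0)/(6·3)=2/27, b=Δ0−h0·(2M0+M1)/6=-2
seg 1: a=-1, c=M1/2=2/3, d=(M2−M1)/(6·3)=-2/27, b=Δ1−h1·(2M1+M2)/6=0
t_q=15/4 → seg 1, τ=3/4; S=-1+0·τ+2/3·τ²+-2/27·τ³=-21/32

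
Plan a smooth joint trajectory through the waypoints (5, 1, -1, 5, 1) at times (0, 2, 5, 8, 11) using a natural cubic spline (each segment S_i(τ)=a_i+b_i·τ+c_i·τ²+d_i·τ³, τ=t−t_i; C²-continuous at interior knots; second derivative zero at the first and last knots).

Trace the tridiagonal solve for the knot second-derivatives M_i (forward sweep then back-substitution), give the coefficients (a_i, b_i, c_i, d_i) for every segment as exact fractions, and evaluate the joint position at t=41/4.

Δ: Δ0=-2, Δ1=-2/3, Δ2=2, Δ3=-4/3
row 1: diag=10, rhs=8; c'=3/10, d'=4/5
row 2: denom=12−3·3/10=111/10; d'=(16−3·4/5)/(111/10)=136/111
row 3: denom=12−3·10/37=414/37; d'=(-20−3·136/111)/(414/37)=-146/69
back: M3=-146/69
back: M2=136/111−10/37·-146/69=124/69
back: M1=4/5−3/10·124/69=6/23
M: M0=0, M1=6/23, M2=124/69, M3=-146/69, M4=0
seg 0: a=5, c=M0/2=0, d=(M1−M0)/(6·2)=1/46, b=Δ0−h0·(2M0+M1)/6=-48/23
seg 1: a=1, c=M1/2=3/23, d=(M2−M1)/(6·3)=53/621, b=Δ1−h1·(2M1+M2)/6=-42/23
seg 2: a=-1, c=M2/2=62/69, d=(M3−M2)/(6·3)=-5/23, b=Δ2−h2·(2M2+M3)/6=29/23
seg 3: a=5, c=M3/2=-73/69, d=(M4−M3)/(6·3)=73/621, b=Δ3−h3·(2M3+M4)/6=18/23
t_q=41/4 → seg 3, τ=9/4; S=5+18/23·τ+-73/69·τ²+73/621·τ³=4039/1472

  seg 0: a=5 b=-48/23 c=0 d=1/46
  seg 1: a=1 b=-42/23 c=3/23 d=53/621
  seg 2: a=-1 b=29/23 c=62/69 d=-5/23
  seg 3: a=5 b=18/23 c=-73/69 d=73/621
S(41/4) = 4039/1472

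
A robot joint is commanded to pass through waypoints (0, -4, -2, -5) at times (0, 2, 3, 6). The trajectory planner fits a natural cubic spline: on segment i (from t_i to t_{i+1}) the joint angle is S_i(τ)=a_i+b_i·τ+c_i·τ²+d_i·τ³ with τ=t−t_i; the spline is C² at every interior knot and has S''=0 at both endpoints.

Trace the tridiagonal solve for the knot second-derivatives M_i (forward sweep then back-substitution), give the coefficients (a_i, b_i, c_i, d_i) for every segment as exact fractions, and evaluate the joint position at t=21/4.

Δ: Δ0=-2, Δ1=2, Δ2=-1
row 1: diag=6, rhs=24; c'=1/6, d'=4
row 2: denom=8−1·1/6=47/6; d'=(-18−1·4)/(47/6)=-132/47
back: M2=-132/47
back: M1=4−1/6·-132/47=210/47
M: M0=0, M1=210/47, M2=-132/47, M3=0
seg 0: a=0, c=M0/2=0, d=(M1−M0)/(6·2)=35/94, b=Δ0−h0·(2M0+M1)/6=-164/47
seg 1: a=-4, c=M1/2=105/47, d=(M2−M1)/(6·1)=-57/47, b=Δ1−h1·(2M1+M2)/6=46/47
seg 2: a=-2, c=M2/2=-66/47, d=(M3−M2)/(6·3)=22/141, b=Δ2−h2·(2M2+M3)/6=85/47
t_q=21/4 → seg 2, τ=9/4; S=-2+85/47·τ+-66/47·τ²+22/141·τ³=-4907/1504

  seg 0: a=0 b=-164/47 c=0 d=35/94
  seg 1: a=-4 b=46/47 c=105/47 d=-57/47
  seg 2: a=-2 b=85/47 c=-66/47 d=22/141
S(21/4) = -4907/1504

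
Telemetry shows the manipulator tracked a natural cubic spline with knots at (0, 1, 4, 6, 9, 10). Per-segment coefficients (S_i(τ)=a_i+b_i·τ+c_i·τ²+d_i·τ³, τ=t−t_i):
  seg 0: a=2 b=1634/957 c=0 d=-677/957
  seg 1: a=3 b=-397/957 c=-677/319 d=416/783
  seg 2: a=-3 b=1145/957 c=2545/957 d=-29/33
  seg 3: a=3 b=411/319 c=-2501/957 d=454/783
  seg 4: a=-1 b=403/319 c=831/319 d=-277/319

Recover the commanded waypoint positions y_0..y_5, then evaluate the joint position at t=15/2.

y_0=2 y_1=3 y_2=-3 y_3=3 y_4=-1 y_5=2
S(15/2) = 322/319

y_0 = S_0(0) = a_0 = 2
y_1 = S_1(0) = a_1 = 3
y_2 = S_2(0) = a_2 = -3
y_3 = S_3(0) = a_3 = 3
y_4 = S_4(0) = a_4 = -1
y_5 = S_4(1) = 2
t_q=15/2 is in segment 3 (τ=3/2); S_3(τ)=322/319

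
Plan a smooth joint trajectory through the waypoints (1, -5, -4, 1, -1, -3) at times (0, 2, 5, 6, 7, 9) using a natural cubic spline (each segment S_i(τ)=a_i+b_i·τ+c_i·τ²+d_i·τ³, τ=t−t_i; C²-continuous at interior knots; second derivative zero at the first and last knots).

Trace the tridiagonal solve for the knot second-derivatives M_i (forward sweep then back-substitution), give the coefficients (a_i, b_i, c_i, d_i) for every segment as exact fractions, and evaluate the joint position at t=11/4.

Δ: Δ0=-3, Δ1=1/3, Δ2=5, Δ3=-2, Δ4=-1
row 1: diag=10, rhs=20; c'=3/10, d'=2
row 2: denom=8−3·3/10=71/10; d'=(28−3·2)/(71/10)=220/71
row 3: denom=4−1·10/71=274/71; d'=(-42−1·220/71)/(274/71)=-1601/137
row 4: denom=6−1·71/274=1573/274; d'=(6−1·-1601/137)/(1573/274)=4846/1573
back: M4=4846/1573
back: M3=-1601/137−71/274·4846/1573=-19638/1573
back: M2=220/71−10/71·-19638/1573=7640/1573
back: M1=2−3/10·7640/1573=854/1573
M: M0=0, M1=854/1573, M2=7640/1573, M3=-19638/1573, M4=4846/1573, M5=0
seg 0: a=1, c=M0/2=0, d=(M1−M0)/(6·2)=427/9438, b=Δ0−h0·(2M0+M1)/6=-15011/4719
seg 1: a=-5, c=M1/2=427/1573, d=(M2−M1)/(6·3)=29/121, b=Δ1−h1·(2M1+M2)/6=-12449/4719
seg 2: a=-4, c=M2/2=3820/1573, d=(M3−M2)/(6·1)=-13639/4719, b=Δ2−h2·(2M2+M3)/6=25774/4719
seg 3: a=1, c=M3/2=-9819/1573, d=(M4−M3)/(6·1)=12242/4719, b=Δ3−h3·(2M3+M4)/6=707/429
seg 4: a=-1, c=M4/2=2423/1573, d=(M5−M4)/(6·2)=-2423/9438, b=Δ4−h4·(2M4+M5)/6=-14411/4719
t_q=11/4 → seg 1, τ=3/4; S=-5+-12449/4719·τ+427/1573·τ²+29/121·τ³=-676993/100672

  seg 0: a=1 b=-15011/4719 c=0 d=427/9438
  seg 1: a=-5 b=-12449/4719 c=427/1573 d=29/121
  seg 2: a=-4 b=25774/4719 c=3820/1573 d=-13639/4719
  seg 3: a=1 b=707/429 c=-9819/1573 d=12242/4719
  seg 4: a=-1 b=-14411/4719 c=2423/1573 d=-2423/9438
S(11/4) = -676993/100672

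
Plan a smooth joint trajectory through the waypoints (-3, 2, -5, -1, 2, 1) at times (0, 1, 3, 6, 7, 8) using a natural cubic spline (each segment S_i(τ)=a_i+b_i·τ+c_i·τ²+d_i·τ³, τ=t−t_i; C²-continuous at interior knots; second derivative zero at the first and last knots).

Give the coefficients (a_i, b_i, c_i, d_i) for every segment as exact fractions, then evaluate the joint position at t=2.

Δ: Δ0=5, Δ1=-7/2, Δ2=4/3, Δ3=3, Δ4=-1
row 1: diag=6, rhs=-51; c'=1/3, d'=-17/2
row 2: denom=10−2·1/3=28/3; d'=(29−2·-17/2)/(28/3)=69/14
row 3: denom=8−3·9/28=197/28; d'=(10−3·69/14)/(197/28)=-134/197
row 4: denom=4−1·28/197=760/197; d'=(-24−1·-134/197)/(760/197)=-2297/380
back: M4=-2297/380
back: M3=-134/197−28/197·-2297/380=17/95
back: M2=69/14−9/28·17/95=1851/380
back: M1=-17/2−1/3·1851/380=-3847/380
M: M0=0, M1=-3847/380, M2=1851/380, M3=17/95, M4=-2297/380, M5=0
seg 0: a=-3, c=M0/2=0, d=(M1−M0)/(6·1)=-3847/2280, b=Δ0−h0·(2M0+M1)/6=15247/2280
seg 1: a=2, c=M1/2=-3847/760, d=(M2−M1)/(6·2)=2849/2280, b=Δ1−h1·(2M1+M2)/6=1853/1140
seg 2: a=-5, c=M2/2=1851/760, d=(M3−M2)/(6·3)=-1783/6840, b=Δ2−h2·(2M2+M3)/6=-827/228
seg 3: a=-1, c=M3/2=17/190, d=(M4−M3)/(6·1)=-473/456, b=Δ3−h3·(2M3+M4)/6=9001/2280
seg 4: a=2, c=M4/2=-2297/760, d=(M5−M4)/(6·1)=2297/2280, b=Δ4−h4·(2M4+M5)/6=1157/1140
t_q=2 → seg 1, τ=1; S=2+1853/1140·τ+-3847/760·τ²+2849/2280·τ³=-71/380

  seg 0: a=-3 b=15247/2280 c=0 d=-3847/2280
  seg 1: a=2 b=1853/1140 c=-3847/760 d=2849/2280
  seg 2: a=-5 b=-827/228 c=1851/760 d=-1783/6840
  seg 3: a=-1 b=9001/2280 c=17/190 d=-473/456
  seg 4: a=2 b=1157/1140 c=-2297/760 d=2297/2280
S(2) = -71/380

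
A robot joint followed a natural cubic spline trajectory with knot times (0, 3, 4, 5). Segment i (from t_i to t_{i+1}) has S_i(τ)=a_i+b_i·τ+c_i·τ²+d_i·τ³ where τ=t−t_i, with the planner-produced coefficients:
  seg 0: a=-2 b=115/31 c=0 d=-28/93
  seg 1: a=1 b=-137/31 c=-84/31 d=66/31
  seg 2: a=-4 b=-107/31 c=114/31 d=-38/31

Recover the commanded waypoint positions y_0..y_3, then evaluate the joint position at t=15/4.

y_0 = S_0(0) = a_0 = -2
y_1 = S_1(0) = a_1 = 1
y_2 = S_2(0) = a_2 = -4
y_3 = S_2(1) = -5
t_q=15/4 is in segment 1 (τ=3/4); S_1(τ)=-2917/992

y_0=-2 y_1=1 y_2=-4 y_3=-5
S(15/4) = -2917/992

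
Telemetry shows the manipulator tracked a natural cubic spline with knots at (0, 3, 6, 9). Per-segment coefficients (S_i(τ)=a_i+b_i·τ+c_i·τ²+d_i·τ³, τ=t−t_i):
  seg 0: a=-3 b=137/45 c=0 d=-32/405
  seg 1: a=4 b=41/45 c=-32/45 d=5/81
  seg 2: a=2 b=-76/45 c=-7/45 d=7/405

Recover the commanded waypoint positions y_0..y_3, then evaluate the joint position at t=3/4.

y_0=-3 y_1=4 y_2=2 y_3=-4
S(3/4) = -3/4

y_0 = S_0(0) = a_0 = -3
y_1 = S_1(0) = a_1 = 4
y_2 = S_2(0) = a_2 = 2
y_3 = S_2(3) = -4
t_q=3/4 is in segment 0 (τ=3/4); S_0(τ)=-3/4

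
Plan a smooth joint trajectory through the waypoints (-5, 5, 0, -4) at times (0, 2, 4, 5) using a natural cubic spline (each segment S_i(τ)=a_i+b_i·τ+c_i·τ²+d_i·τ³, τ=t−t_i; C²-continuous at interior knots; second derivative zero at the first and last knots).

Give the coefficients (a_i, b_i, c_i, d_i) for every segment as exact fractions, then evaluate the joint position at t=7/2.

  seg 0: a=-5 b=76/11 c=0 d=-21/44
  seg 1: a=5 b=13/11 c=-63/22 d=45/88
  seg 2: a=0 b=-91/22 c=9/44 d=-3/44
S(7/2) = 1447/704

Δ: Δ0=5, Δ1=-5/2, Δ2=-4
row 1: diag=8, rhs=-45; c'=1/4, d'=-45/8
row 2: denom=6−2·1/4=11/2; d'=(-9−2·-45/8)/(11/2)=9/22
back: M2=9/22
back: M1=-45/8−1/4·9/22=-63/11
M: M0=0, M1=-63/11, M2=9/22, M3=0
seg 0: a=-5, c=M0/2=0, d=(M1−M0)/(6·2)=-21/44, b=Δ0−h0·(2M0+M1)/6=76/11
seg 1: a=5, c=M1/2=-63/22, d=(M2−M1)/(6·2)=45/88, b=Δ1−h1·(2M1+M2)/6=13/11
seg 2: a=0, c=M2/2=9/44, d=(M3−M2)/(6·1)=-3/44, b=Δ2−h2·(2M2+M3)/6=-91/22
t_q=7/2 → seg 1, τ=3/2; S=5+13/11·τ+-63/22·τ²+45/88·τ³=1447/704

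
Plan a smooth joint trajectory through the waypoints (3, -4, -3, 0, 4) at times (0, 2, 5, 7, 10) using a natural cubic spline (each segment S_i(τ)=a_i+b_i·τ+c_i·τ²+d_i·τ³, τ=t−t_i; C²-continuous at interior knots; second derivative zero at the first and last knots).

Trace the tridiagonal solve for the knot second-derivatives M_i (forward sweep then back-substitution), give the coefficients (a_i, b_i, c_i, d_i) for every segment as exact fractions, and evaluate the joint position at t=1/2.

Δ: Δ0=-7/2, Δ1=1/3, Δ2=3/2, Δ3=4/3
row 1: diag=10, rhs=23; c'=3/10, d'=23/10
row 2: denom=10−3·3/10=91/10; d'=(7−3·23/10)/(91/10)=1/91
row 3: denom=10−2·20/91=870/91; d'=(-1−2·1/91)/(870/91)=-31/290
back: M3=-31/290
back: M2=1/91−20/91·-31/290=1/29
back: M1=23/10−3/10·1/29=332/145
M: M0=0, M1=332/145, M2=1/29, M3=-31/290, M4=0
seg 0: a=3, c=M0/2=0, d=(M1−M0)/(6·2)=83/435, b=Δ0−h0·(2M0+M1)/6=-3709/870
seg 1: a=-4, c=M1/2=166/145, d=(M2−M1)/(6·3)=-109/870, b=Δ1−h1·(2M1+M2)/6=-1717/870
seg 2: a=-3, c=M2/2=1/58, d=(M3−M2)/(6·2)=-41/3480, b=Δ2−h2·(2M2+M3)/6=658/435
seg 3: a=0, c=M3/2=-31/580, d=(M4−M3)/(6·3)=31/5220, b=Δ3−h3·(2M3+M4)/6=1253/870
t_q=1/2 → seg 0, τ=1/2; S=3+-3709/870·τ+0·τ²+83/435·τ³=207/232

  seg 0: a=3 b=-3709/870 c=0 d=83/435
  seg 1: a=-4 b=-1717/870 c=166/145 d=-109/870
  seg 2: a=-3 b=658/435 c=1/58 d=-41/3480
  seg 3: a=0 b=1253/870 c=-31/580 d=31/5220
S(1/2) = 207/232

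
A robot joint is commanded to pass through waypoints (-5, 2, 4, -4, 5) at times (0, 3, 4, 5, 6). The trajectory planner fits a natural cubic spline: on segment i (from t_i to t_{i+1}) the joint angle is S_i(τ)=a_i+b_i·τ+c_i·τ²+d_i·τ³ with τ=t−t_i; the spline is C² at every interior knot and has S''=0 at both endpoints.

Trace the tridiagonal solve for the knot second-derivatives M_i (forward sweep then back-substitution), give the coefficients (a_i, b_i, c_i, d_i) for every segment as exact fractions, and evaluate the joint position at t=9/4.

  seg 0: a=-5 b=86/87 c=0 d=13/87
  seg 1: a=2 b=437/87 c=39/29 d=-380/87
  seg 2: a=4 b=-469/87 c=-341/29 d=796/87
  seg 3: a=-4 b=-127/87 c=455/29 d=-455/87
S(9/4) = -1993/1856

Δ: Δ0=7/3, Δ1=2, Δ2=-8, Δ3=9
row 1: diag=8, rhs=-2; c'=1/8, d'=-1/4
row 2: denom=4−1·1/8=31/8; d'=(-60−1·-1/4)/(31/8)=-478/31
row 3: denom=4−1·8/31=116/31; d'=(102−1·-478/31)/(116/31)=910/29
back: M3=910/29
back: M2=-478/31−8/31·910/29=-682/29
back: M1=-1/4−1/8·-682/29=78/29
M: M0=0, M1=78/29, M2=-682/29, M3=910/29, M4=0
seg 0: a=-5, c=M0/2=0, d=(M1−M0)/(6·3)=13/87, b=Δ0−h0·(2M0+M1)/6=86/87
seg 1: a=2, c=M1/2=39/29, d=(M2−M1)/(6·1)=-380/87, b=Δ1−h1·(2M1+M2)/6=437/87
seg 2: a=4, c=M2/2=-341/29, d=(M3−M2)/(6·1)=796/87, b=Δ2−h2·(2M2+M3)/6=-469/87
seg 3: a=-4, c=M3/2=455/29, d=(M4−M3)/(6·1)=-455/87, b=Δ3−h3·(2M3+M4)/6=-127/87
t_q=9/4 → seg 0, τ=9/4; S=-5+86/87·τ+0·τ²+13/87·τ³=-1993/1856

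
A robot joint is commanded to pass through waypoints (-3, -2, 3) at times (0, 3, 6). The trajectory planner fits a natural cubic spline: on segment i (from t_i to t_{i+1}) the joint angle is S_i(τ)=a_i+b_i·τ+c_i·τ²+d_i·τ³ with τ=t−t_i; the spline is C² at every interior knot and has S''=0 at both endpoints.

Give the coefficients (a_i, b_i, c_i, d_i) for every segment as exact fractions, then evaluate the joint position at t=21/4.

  seg 0: a=-3 b=0 c=0 d=1/27
  seg 1: a=-2 b=1 c=1/3 d=-1/27
S(21/4) = 97/64

Δ: Δ0=1/3, Δ1=5/3
row 1: diag=12, rhs=8; c'=1/4, d'=2/3
back: M1=2/3
M: M0=0, M1=2/3, M2=0
seg 0: a=-3, c=M0/2=0, d=(M1−M0)/(6·3)=1/27, b=Δ0−h0·(2M0+M1)/6=0
seg 1: a=-2, c=M1/2=1/3, d=(M2−M1)/(6·3)=-1/27, b=Δ1−h1·(2M1+M2)/6=1
t_q=21/4 → seg 1, τ=9/4; S=-2+1·τ+1/3·τ²+-1/27·τ³=97/64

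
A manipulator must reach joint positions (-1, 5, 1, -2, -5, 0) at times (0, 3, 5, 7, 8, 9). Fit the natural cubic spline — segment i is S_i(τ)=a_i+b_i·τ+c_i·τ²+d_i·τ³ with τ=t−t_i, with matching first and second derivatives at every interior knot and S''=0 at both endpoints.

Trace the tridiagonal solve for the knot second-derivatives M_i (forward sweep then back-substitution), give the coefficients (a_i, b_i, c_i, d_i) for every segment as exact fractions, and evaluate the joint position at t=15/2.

Δ: Δ0=2, Δ1=-2, Δ2=-3/2, Δ3=-3, Δ4=5
row 1: diag=10, rhs=-24; c'=1/5, d'=-12/5
row 2: denom=8−2·1/5=38/5; d'=(3−2·-12/5)/(38/5)=39/38
row 3: denom=6−2·5/19=104/19; d'=(-9−2·39/38)/(104/19)=-105/52
row 4: denom=4−1·19/104=397/104; d'=(48−1·-105/52)/(397/104)=5202/397
back: M4=5202/397
back: M3=-105/52−19/104·5202/397=-1752/397
back: M2=39/38−5/19·-1752/397=1737/794
back: M1=-12/5−1/5·1737/794=-2253/794
M: M0=0, M1=-2253/794, M2=1737/794, M3=-1752/397, M4=5202/397, M5=0
seg 0: a=-1, c=M0/2=0, d=(M1−M0)/(6·3)=-751/4764, b=Δ0−h0·(2M0+M1)/6=5429/1588
seg 1: a=5, c=M1/2=-2253/1588, d=(M2−M1)/(6·2)=665/1588, b=Δ1−h1·(2M1+M2)/6=-665/794
seg 2: a=1, c=M2/2=1737/1588, d=(M3−M2)/(6·2)=-1747/3176, b=Δ2−h2·(2M2+M3)/6=-1181/794
seg 3: a=-2, c=M3/2=-876/397, d=(M4−M3)/(6·1)=1159/397, b=Δ3−h3·(2M3+M4)/6=-1474/397
seg 4: a=-5, c=M4/2=2601/397, d=(M5−M4)/(6·1)=-867/397, b=Δ4−h4·(2M4+M5)/6=251/397
t_q=15/2 → seg 3, τ=1/2; S=-2+-1474/397·τ+-876/397·τ²+1159/397·τ³=-12841/3176

  seg 0: a=-1 b=5429/1588 c=0 d=-751/4764
  seg 1: a=5 b=-665/794 c=-2253/1588 d=665/1588
  seg 2: a=1 b=-1181/794 c=1737/1588 d=-1747/3176
  seg 3: a=-2 b=-1474/397 c=-876/397 d=1159/397
  seg 4: a=-5 b=251/397 c=2601/397 d=-867/397
S(15/2) = -12841/3176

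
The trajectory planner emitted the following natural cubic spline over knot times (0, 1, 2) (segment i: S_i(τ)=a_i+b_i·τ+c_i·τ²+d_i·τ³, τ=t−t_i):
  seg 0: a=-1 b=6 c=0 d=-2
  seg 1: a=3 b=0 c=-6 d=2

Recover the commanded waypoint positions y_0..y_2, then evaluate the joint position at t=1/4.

y_0 = S_0(0) = a_0 = -1
y_1 = S_1(0) = a_1 = 3
y_2 = S_1(1) = -1
t_q=1/4 is in segment 0 (τ=1/4); S_0(τ)=15/32

y_0=-1 y_1=3 y_2=-1
S(1/4) = 15/32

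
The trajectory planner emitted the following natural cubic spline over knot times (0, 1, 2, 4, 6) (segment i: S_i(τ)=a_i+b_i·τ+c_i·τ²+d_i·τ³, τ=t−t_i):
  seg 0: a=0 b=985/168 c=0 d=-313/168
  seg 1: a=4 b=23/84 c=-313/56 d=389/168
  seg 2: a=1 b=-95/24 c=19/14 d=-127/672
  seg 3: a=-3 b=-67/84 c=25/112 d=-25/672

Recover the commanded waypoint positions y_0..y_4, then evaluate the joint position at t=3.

y_0 = S_0(0) = a_0 = 0
y_1 = S_1(0) = a_1 = 4
y_2 = S_2(0) = a_2 = 1
y_3 = S_3(0) = a_3 = -3
y_4 = S_3(2) = -4
t_q=3 is in segment 2 (τ=1); S_2(τ)=-401/224

y_0=0 y_1=4 y_2=1 y_3=-3 y_4=-4
S(3) = -401/224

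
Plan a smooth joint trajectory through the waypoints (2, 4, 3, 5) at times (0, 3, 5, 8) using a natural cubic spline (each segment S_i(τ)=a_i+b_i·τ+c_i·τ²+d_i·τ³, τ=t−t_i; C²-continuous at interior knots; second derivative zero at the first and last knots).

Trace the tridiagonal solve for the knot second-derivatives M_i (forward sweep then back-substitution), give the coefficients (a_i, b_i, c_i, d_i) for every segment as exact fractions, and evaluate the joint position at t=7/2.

Δ: Δ0=2/3, Δ1=-1/2, Δ2=2/3
row 1: diag=10, rhs=-7; c'=1/5, d'=-7/10
row 2: denom=10−2·1/5=48/5; d'=(7−2·-7/10)/(48/5)=7/8
back: M2=7/8
back: M1=-7/10−1/5·7/8=-7/8
M: M0=0, M1=-7/8, M2=7/8, M3=0
seg 0: a=2, c=M0/2=0, d=(M1−M0)/(6·3)=-7/144, b=Δ0−h0·(2M0+M1)/6=53/48
seg 1: a=4, c=M1/2=-7/16, d=(M2−M1)/(6·2)=7/48, b=Δ1−h1·(2M1+M2)/6=-5/24
seg 2: a=3, c=M2/2=7/16, d=(M3−M2)/(6·3)=-7/144, b=Δ2−h2·(2M2+M3)/6=-5/24
t_q=7/2 → seg 1, τ=1/2; S=4+-5/24·τ+-7/16·τ²+7/48·τ³=487/128

  seg 0: a=2 b=53/48 c=0 d=-7/144
  seg 1: a=4 b=-5/24 c=-7/16 d=7/48
  seg 2: a=3 b=-5/24 c=7/16 d=-7/144
S(7/2) = 487/128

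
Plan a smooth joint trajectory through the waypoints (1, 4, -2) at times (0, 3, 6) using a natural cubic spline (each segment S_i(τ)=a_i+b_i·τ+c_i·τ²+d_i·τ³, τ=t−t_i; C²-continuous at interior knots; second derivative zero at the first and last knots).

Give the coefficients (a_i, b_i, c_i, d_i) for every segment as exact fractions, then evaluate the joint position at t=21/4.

Δ: Δ0=1, Δ1=-2
row 1: diag=12, rhs=-18; c'=1/4, d'=-3/2
back: M1=-3/2
M: M0=0, M1=-3/2, M2=0
seg 0: a=1, c=M0/2=0, d=(M1−M0)/(6·3)=-1/12, b=Δ0−h0·(2M0+M1)/6=7/4
seg 1: a=4, c=M1/2=-3/4, d=(M2−M1)/(6·3)=1/12, b=Δ1−h1·(2M1+M2)/6=-1/2
t_q=21/4 → seg 1, τ=9/4; S=4+-1/2·τ+-3/4·τ²+1/12·τ³=7/256

  seg 0: a=1 b=7/4 c=0 d=-1/12
  seg 1: a=4 b=-1/2 c=-3/4 d=1/12
S(21/4) = 7/256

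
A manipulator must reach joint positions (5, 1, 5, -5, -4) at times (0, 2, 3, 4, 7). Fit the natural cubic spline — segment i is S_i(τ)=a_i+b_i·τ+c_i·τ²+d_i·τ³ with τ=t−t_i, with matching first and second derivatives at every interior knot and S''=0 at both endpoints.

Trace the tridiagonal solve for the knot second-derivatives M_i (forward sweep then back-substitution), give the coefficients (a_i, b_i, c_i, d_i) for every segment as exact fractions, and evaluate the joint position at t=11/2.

  seg 0: a=5 b=-1459/267 c=0 d=925/1068
  seg 1: a=1 b=1316/267 c=925/178 d=-3271/534
  seg 2: a=5 b=-1631/534 c=-1173/89 d=3329/534
  seg 3: a=-5 b=-2860/267 c=983/178 d=-983/1602
S(11/2) = -15255/1424

Δ: Δ0=-2, Δ1=4, Δ2=-10, Δ3=1/3
row 1: diag=6, rhs=36; c'=1/6, d'=6
row 2: denom=4−1·1/6=23/6; d'=(-84−1·6)/(23/6)=-540/23
row 3: denom=8−1·6/23=178/23; d'=(62−1·-540/23)/(178/23)=983/89
back: M3=983/89
back: M2=-540/23−6/23·983/89=-2346/89
back: M1=6−1/6·-2346/89=925/89
M: M0=0, M1=925/89, M2=-2346/89, M3=983/89, M4=0
seg 0: a=5, c=M0/2=0, d=(M1−M0)/(6·2)=925/1068, b=Δ0−h0·(2M0+M1)/6=-1459/267
seg 1: a=1, c=M1/2=925/178, d=(M2−M1)/(6·1)=-3271/534, b=Δ1−h1·(2M1+M2)/6=1316/267
seg 2: a=5, c=M2/2=-1173/89, d=(M3−M2)/(6·1)=3329/534, b=Δ2−h2·(2M2+M3)/6=-1631/534
seg 3: a=-5, c=M3/2=983/178, d=(M4−M3)/(6·3)=-983/1602, b=Δ3−h3·(2M3+M4)/6=-2860/267
t_q=11/2 → seg 3, τ=3/2; S=-5+-2860/267·τ+983/178·τ²+-983/1602·τ³=-15255/1424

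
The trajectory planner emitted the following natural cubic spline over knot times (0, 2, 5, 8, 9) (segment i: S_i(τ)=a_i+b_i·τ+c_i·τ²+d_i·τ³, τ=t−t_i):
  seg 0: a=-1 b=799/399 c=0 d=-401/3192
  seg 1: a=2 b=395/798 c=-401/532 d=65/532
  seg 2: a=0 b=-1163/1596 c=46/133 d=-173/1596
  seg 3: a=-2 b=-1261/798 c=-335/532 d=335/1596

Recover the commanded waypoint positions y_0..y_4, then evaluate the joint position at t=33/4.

y_0 = S_0(0) = a_0 = -1
y_1 = S_1(0) = a_1 = 2
y_2 = S_2(0) = a_2 = 0
y_3 = S_3(0) = a_3 = -2
y_4 = S_3(1) = -4
t_q=33/4 is in segment 3 (τ=1/4); S_3(τ)=-11825/4864

y_0=-1 y_1=2 y_2=0 y_3=-2 y_4=-4
S(33/4) = -11825/4864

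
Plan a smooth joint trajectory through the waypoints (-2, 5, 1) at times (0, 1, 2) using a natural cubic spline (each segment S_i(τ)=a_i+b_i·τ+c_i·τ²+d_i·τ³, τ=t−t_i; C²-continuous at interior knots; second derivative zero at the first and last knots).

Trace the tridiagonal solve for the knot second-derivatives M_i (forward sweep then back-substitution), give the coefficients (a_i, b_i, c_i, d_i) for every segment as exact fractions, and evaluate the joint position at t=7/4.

Δ: Δ0=7, Δ1=-4
row 1: diag=4, rhs=-66; c'=1/4, d'=-33/2
back: M1=-33/2
M: M0=0, M1=-33/2, M2=0
seg 0: a=-2, c=M0/2=0, d=(M1−M0)/(6·1)=-11/4, b=Δ0−h0·(2M0+M1)/6=39/4
seg 1: a=5, c=M1/2=-33/4, d=(M2−M1)/(6·1)=11/4, b=Δ1−h1·(2M1+M2)/6=3/2
t_q=7/4 → seg 1, τ=3/4; S=5+3/2·τ+-33/4·τ²+11/4·τ³=677/256

  seg 0: a=-2 b=39/4 c=0 d=-11/4
  seg 1: a=5 b=3/2 c=-33/4 d=11/4
S(7/4) = 677/256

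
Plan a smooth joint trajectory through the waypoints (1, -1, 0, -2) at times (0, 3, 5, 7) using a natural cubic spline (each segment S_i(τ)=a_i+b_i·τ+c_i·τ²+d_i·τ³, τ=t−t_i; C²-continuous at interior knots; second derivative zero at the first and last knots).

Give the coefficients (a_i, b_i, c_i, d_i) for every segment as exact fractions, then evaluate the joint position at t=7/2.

  seg 0: a=1 b=-263/228 c=0 d=37/684
  seg 1: a=-1 b=35/114 c=37/76 d=-89/456
  seg 2: a=0 b=-5/57 c=-13/19 d=13/114
S(7/2) = -911/1216

Δ: Δ0=-2/3, Δ1=1/2, Δ2=-1
row 1: diag=10, rhs=7; c'=1/5, d'=7/10
row 2: denom=8−2·1/5=38/5; d'=(-9−2·7/10)/(38/5)=-26/19
back: M2=-26/19
back: M1=7/10−1/5·-26/19=37/38
M: M0=0, M1=37/38, M2=-26/19, M3=0
seg 0: a=1, c=M0/2=0, d=(M1−M0)/(6·3)=37/684, b=Δ0−h0·(2M0+M1)/6=-263/228
seg 1: a=-1, c=M1/2=37/76, d=(M2−M1)/(6·2)=-89/456, b=Δ1−h1·(2M1+M2)/6=35/114
seg 2: a=0, c=M2/2=-13/19, d=(M3−M2)/(6·2)=13/114, b=Δ2−h2·(2M2+M3)/6=-5/57
t_q=7/2 → seg 1, τ=1/2; S=-1+35/114·τ+37/76·τ²+-89/456·τ³=-911/1216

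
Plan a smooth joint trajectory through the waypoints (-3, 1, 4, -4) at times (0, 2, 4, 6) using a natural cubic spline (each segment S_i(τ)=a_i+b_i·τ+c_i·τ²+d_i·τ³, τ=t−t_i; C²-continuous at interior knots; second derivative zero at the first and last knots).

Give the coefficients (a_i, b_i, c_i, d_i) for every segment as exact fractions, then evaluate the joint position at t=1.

Δ: Δ0=2, Δ1=3/2, Δ2=-4
row 1: diag=8, rhs=-3; c'=1/4, d'=-3/8
row 2: denom=8−2·1/4=15/2; d'=(-33−2·-3/8)/(15/2)=-43/10
back: M2=-43/10
back: M1=-3/8−1/4·-43/10=7/10
M: M0=0, M1=7/10, M2=-43/10, M3=0
seg 0: a=-3, c=M0/2=0, d=(M1−M0)/(6·2)=7/120, b=Δ0−h0·(2M0+M1)/6=53/30
seg 1: a=1, c=M1/2=7/20, d=(M2−M1)/(6·2)=-5/12, b=Δ1−h1·(2M1+M2)/6=37/15
seg 2: a=4, c=M2/2=-43/20, d=(M3−M2)/(6·2)=43/120, b=Δ2−h2·(2M2+M3)/6=-17/15
t_q=1 → seg 0, τ=1; S=-3+53/30·τ+0·τ²+7/120·τ³=-47/40

  seg 0: a=-3 b=53/30 c=0 d=7/120
  seg 1: a=1 b=37/15 c=7/20 d=-5/12
  seg 2: a=4 b=-17/15 c=-43/20 d=43/120
S(1) = -47/40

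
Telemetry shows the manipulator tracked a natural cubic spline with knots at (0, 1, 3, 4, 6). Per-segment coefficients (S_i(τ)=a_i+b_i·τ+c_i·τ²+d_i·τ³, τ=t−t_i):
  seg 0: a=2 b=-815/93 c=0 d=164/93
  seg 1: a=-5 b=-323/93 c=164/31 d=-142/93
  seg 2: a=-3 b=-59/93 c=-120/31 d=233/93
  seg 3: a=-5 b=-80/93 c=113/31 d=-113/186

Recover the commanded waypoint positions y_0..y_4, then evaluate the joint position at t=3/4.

y_0=2 y_1=-5 y_2=-3 y_3=-5 y_4=3
S(3/4) = -1899/496

y_0 = S_0(0) = a_0 = 2
y_1 = S_1(0) = a_1 = -5
y_2 = S_2(0) = a_2 = -3
y_3 = S_3(0) = a_3 = -5
y_4 = S_3(2) = 3
t_q=3/4 is in segment 0 (τ=3/4); S_0(τ)=-1899/496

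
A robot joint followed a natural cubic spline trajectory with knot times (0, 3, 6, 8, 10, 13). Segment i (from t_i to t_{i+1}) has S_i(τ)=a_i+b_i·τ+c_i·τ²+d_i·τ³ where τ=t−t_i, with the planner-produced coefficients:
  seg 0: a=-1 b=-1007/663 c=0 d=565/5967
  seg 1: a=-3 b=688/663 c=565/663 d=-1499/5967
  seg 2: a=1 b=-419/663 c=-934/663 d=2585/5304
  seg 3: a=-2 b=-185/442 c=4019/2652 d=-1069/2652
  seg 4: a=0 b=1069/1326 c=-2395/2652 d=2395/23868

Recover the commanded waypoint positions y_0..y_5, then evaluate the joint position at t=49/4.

y_0=-1 y_1=-3 y_2=1 y_3=-2 y_4=0 y_5=-3
S(49/4) = -91371/56576

y_0 = S_0(0) = a_0 = -1
y_1 = S_1(0) = a_1 = -3
y_2 = S_2(0) = a_2 = 1
y_3 = S_3(0) = a_3 = -2
y_4 = S_4(0) = a_4 = 0
y_5 = S_4(3) = -3
t_q=49/4 is in segment 4 (τ=9/4); S_4(τ)=-91371/56576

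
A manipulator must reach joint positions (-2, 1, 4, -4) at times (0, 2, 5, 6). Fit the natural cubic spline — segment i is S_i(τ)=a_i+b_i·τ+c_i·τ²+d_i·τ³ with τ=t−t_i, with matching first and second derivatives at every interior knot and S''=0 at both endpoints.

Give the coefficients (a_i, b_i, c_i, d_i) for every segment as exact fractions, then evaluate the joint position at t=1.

  seg 0: a=-2 b=121/142 c=0 d=23/142
  seg 1: a=1 b=397/142 c=69/71 d=-223/426
  seg 2: a=4 b=-391/71 c=-531/142 d=177/142
S(1) = -70/71

Δ: Δ0=3/2, Δ1=1, Δ2=-8
row 1: diag=10, rhs=-3; c'=3/10, d'=-3/10
row 2: denom=8−3·3/10=71/10; d'=(-54−3·-3/10)/(71/10)=-531/71
back: M2=-531/71
back: M1=-3/10−3/10·-531/71=138/71
M: M0=0, M1=138/71, M2=-531/71, M3=0
seg 0: a=-2, c=M0/2=0, d=(M1−M0)/(6·2)=23/142, b=Δ0−h0·(2M0+M1)/6=121/142
seg 1: a=1, c=M1/2=69/71, d=(M2−M1)/(6·3)=-223/426, b=Δ1−h1·(2M1+M2)/6=397/142
seg 2: a=4, c=M2/2=-531/142, d=(M3−M2)/(6·1)=177/142, b=Δ2−h2·(2M2+M3)/6=-391/71
t_q=1 → seg 0, τ=1; S=-2+121/142·τ+0·τ²+23/142·τ³=-70/71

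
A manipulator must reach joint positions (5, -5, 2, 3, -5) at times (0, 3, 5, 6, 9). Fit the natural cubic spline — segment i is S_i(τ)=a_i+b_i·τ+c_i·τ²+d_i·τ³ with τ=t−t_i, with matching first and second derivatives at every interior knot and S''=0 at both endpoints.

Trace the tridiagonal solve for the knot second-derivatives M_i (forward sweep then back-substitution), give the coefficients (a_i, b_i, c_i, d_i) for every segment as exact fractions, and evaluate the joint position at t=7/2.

  seg 0: a=5 b=-1681/292 c=0 d=2123/7884
  seg 1: a=-5 b=221/146 c=2123/876 d=-1253/1752
  seg 2: a=2 b=575/219 c=-409/219 d=53/219
  seg 3: a=3 b=-28/73 c=-250/219 d=250/1971
S(7/2) = -17411/4672

Δ: Δ0=-10/3, Δ1=7/2, Δ2=1, Δ3=-8/3
row 1: diag=10, rhs=41; c'=1/5, d'=41/10
row 2: denom=6−2·1/5=28/5; d'=(-15−2·41/10)/(28/5)=-29/7
row 3: denom=8−1·5/28=219/28; d'=(-22−1·-29/7)/(219/28)=-500/219
back: M3=-500/219
back: M2=-29/7−5/28·-500/219=-818/219
back: M1=41/10−1/5·-818/219=2123/438
M: M0=0, M1=2123/438, M2=-818/219, M3=-500/219, M4=0
seg 0: a=5, c=M0/2=0, d=(M1−M0)/(6·3)=2123/7884, b=Δ0−h0·(2M0+M1)/6=-1681/292
seg 1: a=-5, c=M1/2=2123/876, d=(M2−M1)/(6·2)=-1253/1752, b=Δ1−h1·(2M1+M2)/6=221/146
seg 2: a=2, c=M2/2=-409/219, d=(M3−M2)/(6·1)=53/219, b=Δ2−h2·(2M2+M3)/6=575/219
seg 3: a=3, c=M3/2=-250/219, d=(M4−M3)/(6·3)=250/1971, b=Δ3−h3·(2M3+M4)/6=-28/73
t_q=7/2 → seg 1, τ=1/2; S=-5+221/146·τ+2123/876·τ²+-1253/1752·τ³=-17411/4672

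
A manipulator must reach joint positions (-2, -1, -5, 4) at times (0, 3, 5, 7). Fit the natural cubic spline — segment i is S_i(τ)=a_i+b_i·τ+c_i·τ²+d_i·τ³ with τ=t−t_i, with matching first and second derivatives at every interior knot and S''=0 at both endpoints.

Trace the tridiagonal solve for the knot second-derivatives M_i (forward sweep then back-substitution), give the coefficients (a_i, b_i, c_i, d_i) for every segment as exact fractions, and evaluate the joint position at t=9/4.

  seg 0: a=-2 b=19/12 c=0 d=-5/36
  seg 1: a=-1 b=-13/6 c=-5/4 d=2/3
  seg 2: a=-5 b=5/6 c=11/4 d=-11/24
S(9/4) = -5/256

Δ: Δ0=1/3, Δ1=-2, Δ2=9/2
row 1: diag=10, rhs=-14; c'=1/5, d'=-7/5
row 2: denom=8−2·1/5=38/5; d'=(39−2·-7/5)/(38/5)=11/2
back: M2=11/2
back: M1=-7/5−1/5·11/2=-5/2
M: M0=0, M1=-5/2, M2=11/2, M3=0
seg 0: a=-2, c=M0/2=0, d=(M1−M0)/(6·3)=-5/36, b=Δ0−h0·(2M0+M1)/6=19/12
seg 1: a=-1, c=M1/2=-5/4, d=(M2−M1)/(6·2)=2/3, b=Δ1−h1·(2M1+M2)/6=-13/6
seg 2: a=-5, c=M2/2=11/4, d=(M3−M2)/(6·2)=-11/24, b=Δ2−h2·(2M2+M3)/6=5/6
t_q=9/4 → seg 0, τ=9/4; S=-2+19/12·τ+0·τ²+-5/36·τ³=-5/256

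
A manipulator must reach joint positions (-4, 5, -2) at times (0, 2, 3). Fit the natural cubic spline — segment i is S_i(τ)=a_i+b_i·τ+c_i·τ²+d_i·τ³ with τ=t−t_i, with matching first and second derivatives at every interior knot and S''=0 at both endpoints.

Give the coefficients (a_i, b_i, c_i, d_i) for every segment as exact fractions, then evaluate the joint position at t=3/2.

  seg 0: a=-4 b=25/3 c=0 d=-23/24
  seg 1: a=5 b=-19/6 c=-23/4 d=23/12
S(3/2) = 337/64

Δ: Δ0=9/2, Δ1=-7
row 1: diag=6, rhs=-69; c'=1/6, d'=-23/2
back: M1=-23/2
M: M0=0, M1=-23/2, M2=0
seg 0: a=-4, c=M0/2=0, d=(M1−M0)/(6·2)=-23/24, b=Δ0−h0·(2M0+M1)/6=25/3
seg 1: a=5, c=M1/2=-23/4, d=(M2−M1)/(6·1)=23/12, b=Δ1−h1·(2M1+M2)/6=-19/6
t_q=3/2 → seg 0, τ=3/2; S=-4+25/3·τ+0·τ²+-23/24·τ³=337/64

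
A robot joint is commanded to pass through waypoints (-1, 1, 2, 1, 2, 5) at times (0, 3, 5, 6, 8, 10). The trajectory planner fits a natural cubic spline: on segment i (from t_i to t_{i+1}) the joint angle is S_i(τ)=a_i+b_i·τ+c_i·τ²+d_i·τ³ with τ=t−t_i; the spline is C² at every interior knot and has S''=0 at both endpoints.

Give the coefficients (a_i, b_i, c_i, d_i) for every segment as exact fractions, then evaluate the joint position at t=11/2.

Δ: Δ0=2/3, Δ1=1/2, Δ2=-1, Δ3=1/2, Δ4=3/2
row 1: diag=10, rhs=-1; c'=1/5, d'=-1/10
row 2: denom=6−2·1/5=28/5; d'=(-9−2·-1/10)/(28/5)=-11/7
row 3: denom=6−1·5/28=163/28; d'=(9−1·-11/7)/(163/28)=296/163
row 4: denom=8−2·56/163=1192/163; d'=(6−2·296/163)/(1192/163)=193/596
back: M4=193/596
back: M3=296/163−56/163·193/596=254/149
back: M2=-11/7−5/28·254/149=-559/298
back: M1=-1/10−1/5·-559/298=41/149
M: M0=0, M1=41/149, M2=-559/298, M3=254/149, M4=193/596, M5=0
seg 0: a=-1, c=M0/2=0, d=(M1−M0)/(6·3)=41/2682, b=Δ0−h0·(2M0+M1)/6=473/894
seg 1: a=1, c=M1/2=41/298, d=(M2−M1)/(6·2)=-641/3576, b=Δ1−h1·(2M1+M2)/6=421/447
seg 2: a=2, c=M2/2=-559/596, d=(M3−M2)/(6·1)=1067/1788, b=Δ2−h2·(2M2+M3)/6=-589/894
seg 3: a=1, c=M3/2=127/149, d=(M4−M3)/(6·2)=-823/7152, b=Δ3−h3·(2M3+M4)/6=-1331/1788
seg 4: a=2, c=M4/2=193/1192, d=(M5−M4)/(6·2)=-193/7152, b=Δ4−h4·(2M4+M5)/6=574/447
t_q=11/2 → seg 2, τ=1/2; S=2+-589/894·τ+-559/596·τ²+1067/1788·τ³=7203/4768

  seg 0: a=-1 b=473/894 c=0 d=41/2682
  seg 1: a=1 b=421/447 c=41/298 d=-641/3576
  seg 2: a=2 b=-589/894 c=-559/596 d=1067/1788
  seg 3: a=1 b=-1331/1788 c=127/149 d=-823/7152
  seg 4: a=2 b=574/447 c=193/1192 d=-193/7152
S(11/2) = 7203/4768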